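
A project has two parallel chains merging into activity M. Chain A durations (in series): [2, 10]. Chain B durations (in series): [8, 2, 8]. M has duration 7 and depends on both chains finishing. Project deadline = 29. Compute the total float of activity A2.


Forward pass: ES(A2) = sum of predecessors on chain A = 2
EF = ES + duration = 2 + 10 = 12
Backward pass: LF(M) = deadline = 29; LS(M) = 29 - 7 = 22
LF(A2) = LS(M) - sum(successors on chain A) = 22 - 0 = 22
LS = LF - duration = 22 - 10 = 12
Total float = LS - ES = 12 - 2 = 10

10


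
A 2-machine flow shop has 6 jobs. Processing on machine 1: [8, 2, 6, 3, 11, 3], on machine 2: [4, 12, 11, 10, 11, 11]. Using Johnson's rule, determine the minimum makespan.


Apply Johnson's rule:
  Group 1 (a <= b): [(2, 2, 12), (4, 3, 10), (6, 3, 11), (3, 6, 11), (5, 11, 11)]
  Group 2 (a > b): [(1, 8, 4)]
Optimal job order: [2, 4, 6, 3, 5, 1]
Schedule:
  Job 2: M1 done at 2, M2 done at 14
  Job 4: M1 done at 5, M2 done at 24
  Job 6: M1 done at 8, M2 done at 35
  Job 3: M1 done at 14, M2 done at 46
  Job 5: M1 done at 25, M2 done at 57
  Job 1: M1 done at 33, M2 done at 61
Makespan = 61

61


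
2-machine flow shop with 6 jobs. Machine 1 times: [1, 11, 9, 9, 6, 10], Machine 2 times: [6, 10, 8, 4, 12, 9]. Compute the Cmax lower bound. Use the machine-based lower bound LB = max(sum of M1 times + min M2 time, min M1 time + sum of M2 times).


LB1 = sum(M1 times) + min(M2 times) = 46 + 4 = 50
LB2 = min(M1 times) + sum(M2 times) = 1 + 49 = 50
Lower bound = max(LB1, LB2) = max(50, 50) = 50

50


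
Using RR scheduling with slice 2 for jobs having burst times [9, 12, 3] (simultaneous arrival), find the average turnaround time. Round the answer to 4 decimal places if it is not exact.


Time quantum = 2
Execution trace:
  J1 runs 2 units, time = 2
  J2 runs 2 units, time = 4
  J3 runs 2 units, time = 6
  J1 runs 2 units, time = 8
  J2 runs 2 units, time = 10
  J3 runs 1 units, time = 11
  J1 runs 2 units, time = 13
  J2 runs 2 units, time = 15
  J1 runs 2 units, time = 17
  J2 runs 2 units, time = 19
  J1 runs 1 units, time = 20
  J2 runs 2 units, time = 22
  J2 runs 2 units, time = 24
Finish times: [20, 24, 11]
Average turnaround = 55/3 = 18.3333

18.3333


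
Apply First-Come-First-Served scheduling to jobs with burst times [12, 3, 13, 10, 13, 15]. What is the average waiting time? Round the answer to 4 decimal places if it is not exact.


FCFS order (as given): [12, 3, 13, 10, 13, 15]
Waiting times:
  Job 1: wait = 0
  Job 2: wait = 12
  Job 3: wait = 15
  Job 4: wait = 28
  Job 5: wait = 38
  Job 6: wait = 51
Sum of waiting times = 144
Average waiting time = 144/6 = 24.0

24.0


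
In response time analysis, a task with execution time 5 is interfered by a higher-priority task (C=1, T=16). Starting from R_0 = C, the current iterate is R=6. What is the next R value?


R_next = C + ceil(R_prev / T_hp) * C_hp
ceil(6 / 16) = ceil(0.375) = 1
Interference = 1 * 1 = 1
R_next = 5 + 1 = 6
R_next = R_prev, so the iteration has converged (response time = 6).

6


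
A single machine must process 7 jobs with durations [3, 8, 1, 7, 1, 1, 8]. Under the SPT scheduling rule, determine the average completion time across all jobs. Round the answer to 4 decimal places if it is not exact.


Sort jobs by processing time (SPT order): [1, 1, 1, 3, 7, 8, 8]
Compute completion times sequentially:
  Job 1: processing = 1, completes at 1
  Job 2: processing = 1, completes at 2
  Job 3: processing = 1, completes at 3
  Job 4: processing = 3, completes at 6
  Job 5: processing = 7, completes at 13
  Job 6: processing = 8, completes at 21
  Job 7: processing = 8, completes at 29
Sum of completion times = 75
Average completion time = 75/7 = 10.7143

10.7143


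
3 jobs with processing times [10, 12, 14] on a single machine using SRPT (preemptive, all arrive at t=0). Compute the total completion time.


Since all jobs arrive at t=0, SRPT equals SPT ordering.
SPT order: [10, 12, 14]
Completion times:
  Job 1: p=10, C=10
  Job 2: p=12, C=22
  Job 3: p=14, C=36
Total completion time = 10 + 22 + 36 = 68

68


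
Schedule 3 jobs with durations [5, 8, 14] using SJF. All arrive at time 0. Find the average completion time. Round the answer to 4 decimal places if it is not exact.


SJF order (ascending): [5, 8, 14]
Completion times:
  Job 1: burst=5, C=5
  Job 2: burst=8, C=13
  Job 3: burst=14, C=27
Average completion = 45/3 = 15.0

15.0


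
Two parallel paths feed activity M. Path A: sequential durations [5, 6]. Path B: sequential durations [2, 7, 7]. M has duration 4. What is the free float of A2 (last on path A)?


ES(A2) = sum of predecessors on chain A = 5
EF(A2) = ES + duration = 5 + 6 = 11
Successor of A2 is M. ES(M) = max(sum(A), sum(B)) = max(11, 16) = 16
Free float = ES(successor) - EF(current) = 16 - 11 = 5

5


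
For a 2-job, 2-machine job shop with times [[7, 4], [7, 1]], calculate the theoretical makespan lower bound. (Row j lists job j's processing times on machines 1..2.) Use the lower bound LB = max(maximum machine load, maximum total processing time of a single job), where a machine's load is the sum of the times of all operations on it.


Machine loads:
  Machine 1: 7 + 7 = 14
  Machine 2: 4 + 1 = 5
Max machine load = 14
Job totals:
  Job 1: 11
  Job 2: 8
Max job total = 11
Lower bound = max(14, 11) = 14

14


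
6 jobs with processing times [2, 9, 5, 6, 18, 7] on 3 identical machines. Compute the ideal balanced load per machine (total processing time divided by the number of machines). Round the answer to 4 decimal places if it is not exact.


Total processing time = 2 + 9 + 5 + 6 + 18 + 7 = 47
Number of machines = 3
Ideal balanced load = 47 / 3 = 15.6667

15.6667


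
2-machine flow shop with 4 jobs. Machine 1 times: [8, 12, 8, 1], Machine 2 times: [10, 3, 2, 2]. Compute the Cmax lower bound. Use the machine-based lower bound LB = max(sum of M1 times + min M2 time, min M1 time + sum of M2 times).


LB1 = sum(M1 times) + min(M2 times) = 29 + 2 = 31
LB2 = min(M1 times) + sum(M2 times) = 1 + 17 = 18
Lower bound = max(LB1, LB2) = max(31, 18) = 31

31


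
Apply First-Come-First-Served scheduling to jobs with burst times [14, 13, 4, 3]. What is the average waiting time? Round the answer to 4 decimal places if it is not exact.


FCFS order (as given): [14, 13, 4, 3]
Waiting times:
  Job 1: wait = 0
  Job 2: wait = 14
  Job 3: wait = 27
  Job 4: wait = 31
Sum of waiting times = 72
Average waiting time = 72/4 = 18.0

18.0


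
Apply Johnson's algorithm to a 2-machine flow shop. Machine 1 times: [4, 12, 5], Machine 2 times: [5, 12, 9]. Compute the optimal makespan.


Apply Johnson's rule:
  Group 1 (a <= b): [(1, 4, 5), (3, 5, 9), (2, 12, 12)]
  Group 2 (a > b): []
Optimal job order: [1, 3, 2]
Schedule:
  Job 1: M1 done at 4, M2 done at 9
  Job 3: M1 done at 9, M2 done at 18
  Job 2: M1 done at 21, M2 done at 33
Makespan = 33

33


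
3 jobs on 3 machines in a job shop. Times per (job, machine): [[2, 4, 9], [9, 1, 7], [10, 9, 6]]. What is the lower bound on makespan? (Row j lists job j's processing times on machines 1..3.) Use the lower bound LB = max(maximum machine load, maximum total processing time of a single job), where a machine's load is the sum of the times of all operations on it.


Machine loads:
  Machine 1: 2 + 9 + 10 = 21
  Machine 2: 4 + 1 + 9 = 14
  Machine 3: 9 + 7 + 6 = 22
Max machine load = 22
Job totals:
  Job 1: 15
  Job 2: 17
  Job 3: 25
Max job total = 25
Lower bound = max(22, 25) = 25

25


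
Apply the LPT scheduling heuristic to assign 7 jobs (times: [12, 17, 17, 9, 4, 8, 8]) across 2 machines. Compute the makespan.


Sort jobs in decreasing order (LPT): [17, 17, 12, 9, 8, 8, 4]
Assign each job to the least loaded machine:
  Machine 1: jobs [17, 12, 8], load = 37
  Machine 2: jobs [17, 9, 8, 4], load = 38
Makespan = max load = 38

38


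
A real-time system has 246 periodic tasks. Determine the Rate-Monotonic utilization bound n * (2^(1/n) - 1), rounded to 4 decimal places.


Compute 2^(1/246) = 1.0028216448
Subtract 1: 1.0028216448 - 1 = 0.0028216448
Multiply by n: 246 * 0.0028216448 = 0.6941246208
Round to 4 dp: 0.6941

0.6941


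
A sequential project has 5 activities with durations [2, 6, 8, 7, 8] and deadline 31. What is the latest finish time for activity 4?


LF(activity 4) = deadline - sum of successor durations
Successors: activities 5 through 5 with durations [8]
Sum of successor durations = 8
LF = 31 - 8 = 23

23


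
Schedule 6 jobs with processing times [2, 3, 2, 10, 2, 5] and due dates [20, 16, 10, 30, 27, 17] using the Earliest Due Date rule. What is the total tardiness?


Sort by due date (EDD order): [(2, 10), (3, 16), (5, 17), (2, 20), (2, 27), (10, 30)]
Compute completion times and tardiness:
  Job 1: p=2, d=10, C=2, tardiness=max(0,2-10)=0
  Job 2: p=3, d=16, C=5, tardiness=max(0,5-16)=0
  Job 3: p=5, d=17, C=10, tardiness=max(0,10-17)=0
  Job 4: p=2, d=20, C=12, tardiness=max(0,12-20)=0
  Job 5: p=2, d=27, C=14, tardiness=max(0,14-27)=0
  Job 6: p=10, d=30, C=24, tardiness=max(0,24-30)=0
Total tardiness = 0

0


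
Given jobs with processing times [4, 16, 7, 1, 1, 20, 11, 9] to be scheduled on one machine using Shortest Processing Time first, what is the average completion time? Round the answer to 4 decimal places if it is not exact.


Sort jobs by processing time (SPT order): [1, 1, 4, 7, 9, 11, 16, 20]
Compute completion times sequentially:
  Job 1: processing = 1, completes at 1
  Job 2: processing = 1, completes at 2
  Job 3: processing = 4, completes at 6
  Job 4: processing = 7, completes at 13
  Job 5: processing = 9, completes at 22
  Job 6: processing = 11, completes at 33
  Job 7: processing = 16, completes at 49
  Job 8: processing = 20, completes at 69
Sum of completion times = 195
Average completion time = 195/8 = 24.375

24.375


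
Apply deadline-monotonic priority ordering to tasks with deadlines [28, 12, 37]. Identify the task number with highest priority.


Sort tasks by relative deadline (ascending):
  Task 2: deadline = 12
  Task 1: deadline = 28
  Task 3: deadline = 37
Priority order (highest first): [2, 1, 3]
Highest priority task = 2

2


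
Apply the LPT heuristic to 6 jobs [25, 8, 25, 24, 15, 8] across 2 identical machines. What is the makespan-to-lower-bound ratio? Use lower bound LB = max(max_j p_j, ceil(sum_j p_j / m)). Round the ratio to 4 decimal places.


LPT order: [25, 25, 24, 15, 8, 8]
Machine loads after assignment: [49, 56]
LPT makespan = 56
Lower bound = max(max_job, ceil(total/2)) = max(25, 53) = 53
Ratio = 56 / 53 = 1.0566

1.0566


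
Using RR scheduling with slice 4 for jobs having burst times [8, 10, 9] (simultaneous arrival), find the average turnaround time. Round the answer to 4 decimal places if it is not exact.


Time quantum = 4
Execution trace:
  J1 runs 4 units, time = 4
  J2 runs 4 units, time = 8
  J3 runs 4 units, time = 12
  J1 runs 4 units, time = 16
  J2 runs 4 units, time = 20
  J3 runs 4 units, time = 24
  J2 runs 2 units, time = 26
  J3 runs 1 units, time = 27
Finish times: [16, 26, 27]
Average turnaround = 69/3 = 23.0

23.0


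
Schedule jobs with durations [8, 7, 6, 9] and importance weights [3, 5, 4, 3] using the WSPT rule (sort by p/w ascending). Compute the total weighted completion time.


Compute p/w ratios and sort ascending (WSPT): [(7, 5), (6, 4), (8, 3), (9, 3)]
Compute weighted completion times:
  Job (p=7,w=5): C=7, w*C=5*7=35
  Job (p=6,w=4): C=13, w*C=4*13=52
  Job (p=8,w=3): C=21, w*C=3*21=63
  Job (p=9,w=3): C=30, w*C=3*30=90
Total weighted completion time = 240

240


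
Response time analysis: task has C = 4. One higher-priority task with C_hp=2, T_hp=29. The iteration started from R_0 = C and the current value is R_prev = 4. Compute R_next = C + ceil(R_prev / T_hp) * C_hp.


R_next = C + ceil(R_prev / T_hp) * C_hp
ceil(4 / 29) = ceil(0.1379) = 1
Interference = 1 * 2 = 2
R_next = 4 + 2 = 6

6


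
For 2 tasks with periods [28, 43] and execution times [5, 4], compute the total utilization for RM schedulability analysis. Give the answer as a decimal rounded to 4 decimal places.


Compute individual utilizations (exact fractions):
  Task 1: C/T = 5/28 (approx. 0.1786)
  Task 2: C/T = 4/43 (approx. 0.093)
Total utilization U = 5/28 + 4/43 = 327/1204
Rounded to 4 decimal places: U = 0.2716
RM (Liu & Layland) bound for 2 tasks = 0.828427; compare with U = 327/1204 (approx. 0.271595)
U <= bound, so schedulable by RM sufficient condition.

0.2716


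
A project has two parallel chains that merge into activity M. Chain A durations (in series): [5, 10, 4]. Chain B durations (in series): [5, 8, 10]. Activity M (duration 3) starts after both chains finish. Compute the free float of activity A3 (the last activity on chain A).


ES(A3) = sum of predecessors on chain A = 15
EF(A3) = ES + duration = 15 + 4 = 19
Successor of A3 is M. ES(M) = max(sum(A), sum(B)) = max(19, 23) = 23
Free float = ES(successor) - EF(current) = 23 - 19 = 4

4


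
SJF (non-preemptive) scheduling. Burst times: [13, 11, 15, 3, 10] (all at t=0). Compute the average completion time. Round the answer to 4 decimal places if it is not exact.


SJF order (ascending): [3, 10, 11, 13, 15]
Completion times:
  Job 1: burst=3, C=3
  Job 2: burst=10, C=13
  Job 3: burst=11, C=24
  Job 4: burst=13, C=37
  Job 5: burst=15, C=52
Average completion = 129/5 = 25.8

25.8


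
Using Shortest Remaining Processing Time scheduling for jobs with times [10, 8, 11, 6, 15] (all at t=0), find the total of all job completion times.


Since all jobs arrive at t=0, SRPT equals SPT ordering.
SPT order: [6, 8, 10, 11, 15]
Completion times:
  Job 1: p=6, C=6
  Job 2: p=8, C=14
  Job 3: p=10, C=24
  Job 4: p=11, C=35
  Job 5: p=15, C=50
Total completion time = 6 + 14 + 24 + 35 + 50 = 129

129


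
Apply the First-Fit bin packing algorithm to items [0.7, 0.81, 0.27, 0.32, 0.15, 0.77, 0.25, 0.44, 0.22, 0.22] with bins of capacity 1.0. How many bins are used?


Place items sequentially using First-Fit:
  Item 0.7 -> new Bin 1
  Item 0.81 -> new Bin 2
  Item 0.27 -> Bin 1 (now 0.97)
  Item 0.32 -> new Bin 3
  Item 0.15 -> Bin 2 (now 0.96)
  Item 0.77 -> new Bin 4
  Item 0.25 -> Bin 3 (now 0.57)
  Item 0.44 -> new Bin 5
  Item 0.22 -> Bin 3 (now 0.79)
  Item 0.22 -> Bin 4 (now 0.99)
Total bins used = 5

5


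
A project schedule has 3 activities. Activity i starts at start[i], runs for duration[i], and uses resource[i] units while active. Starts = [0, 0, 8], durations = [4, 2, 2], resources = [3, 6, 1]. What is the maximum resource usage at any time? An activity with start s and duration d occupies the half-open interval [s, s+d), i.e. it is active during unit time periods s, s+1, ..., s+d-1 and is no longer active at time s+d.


Each activity i is active on [start_i, start_i + duration_i).
Compute total resource usage per time slot:
  t=0: active resources = [3, 6], total = 9
  t=1: active resources = [3, 6], total = 9
  t=2: active resources = [3], total = 3
  t=3: active resources = [3], total = 3
  t=4: active resources = [], total = 0
  t=5: active resources = [], total = 0
  t=6: active resources = [], total = 0
  t=7: active resources = [], total = 0
  t=8: active resources = [1], total = 1
  t=9: active resources = [1], total = 1
Peak resource demand = 9

9


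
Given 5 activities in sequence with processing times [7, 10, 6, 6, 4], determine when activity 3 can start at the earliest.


Activity 3 starts after activities 1 through 2 complete.
Predecessor durations: [7, 10]
ES = 7 + 10 = 17

17


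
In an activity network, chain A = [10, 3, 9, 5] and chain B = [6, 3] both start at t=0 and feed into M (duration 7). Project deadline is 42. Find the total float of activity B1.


Forward pass: ES(B1) = sum of predecessors on chain B = 0
EF = ES + duration = 0 + 6 = 6
Backward pass: LF(M) = deadline = 42; LS(M) = 42 - 7 = 35
LF(B1) = LS(M) - sum(successors on chain B) = 35 - 3 = 32
LS = LF - duration = 32 - 6 = 26
Total float = LS - ES = 26 - 0 = 26

26


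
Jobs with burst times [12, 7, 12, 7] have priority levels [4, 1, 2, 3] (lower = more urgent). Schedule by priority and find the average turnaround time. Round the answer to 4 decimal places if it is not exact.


Sort by priority (ascending = highest first):
Order: [(1, 7), (2, 12), (3, 7), (4, 12)]
Completion times:
  Priority 1, burst=7, C=7
  Priority 2, burst=12, C=19
  Priority 3, burst=7, C=26
  Priority 4, burst=12, C=38
Average turnaround = 90/4 = 22.5

22.5


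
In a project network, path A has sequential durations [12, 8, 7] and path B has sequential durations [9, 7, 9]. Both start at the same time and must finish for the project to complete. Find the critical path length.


Path A total = 12 + 8 + 7 = 27
Path B total = 9 + 7 + 9 = 25
Critical path = longest path = max(27, 25) = 27

27


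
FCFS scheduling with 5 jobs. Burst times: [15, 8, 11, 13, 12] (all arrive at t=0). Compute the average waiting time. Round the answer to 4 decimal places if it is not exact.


FCFS order (as given): [15, 8, 11, 13, 12]
Waiting times:
  Job 1: wait = 0
  Job 2: wait = 15
  Job 3: wait = 23
  Job 4: wait = 34
  Job 5: wait = 47
Sum of waiting times = 119
Average waiting time = 119/5 = 23.8

23.8


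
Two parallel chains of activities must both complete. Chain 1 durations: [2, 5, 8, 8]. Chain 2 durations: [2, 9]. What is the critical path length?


Path A total = 2 + 5 + 8 + 8 = 23
Path B total = 2 + 9 = 11
Critical path = longest path = max(23, 11) = 23

23


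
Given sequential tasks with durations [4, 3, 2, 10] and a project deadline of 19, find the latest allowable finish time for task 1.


LF(activity 1) = deadline - sum of successor durations
Successors: activities 2 through 4 with durations [3, 2, 10]
Sum of successor durations = 15
LF = 19 - 15 = 4

4


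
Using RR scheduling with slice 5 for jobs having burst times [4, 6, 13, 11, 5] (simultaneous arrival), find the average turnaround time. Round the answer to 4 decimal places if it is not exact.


Time quantum = 5
Execution trace:
  J1 runs 4 units, time = 4
  J2 runs 5 units, time = 9
  J3 runs 5 units, time = 14
  J4 runs 5 units, time = 19
  J5 runs 5 units, time = 24
  J2 runs 1 units, time = 25
  J3 runs 5 units, time = 30
  J4 runs 5 units, time = 35
  J3 runs 3 units, time = 38
  J4 runs 1 units, time = 39
Finish times: [4, 25, 38, 39, 24]
Average turnaround = 130/5 = 26.0

26.0


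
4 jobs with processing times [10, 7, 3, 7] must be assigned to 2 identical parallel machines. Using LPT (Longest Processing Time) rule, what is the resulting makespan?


Sort jobs in decreasing order (LPT): [10, 7, 7, 3]
Assign each job to the least loaded machine:
  Machine 1: jobs [10, 3], load = 13
  Machine 2: jobs [7, 7], load = 14
Makespan = max load = 14

14


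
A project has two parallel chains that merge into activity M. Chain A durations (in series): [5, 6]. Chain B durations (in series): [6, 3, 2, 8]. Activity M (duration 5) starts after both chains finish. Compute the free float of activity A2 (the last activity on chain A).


ES(A2) = sum of predecessors on chain A = 5
EF(A2) = ES + duration = 5 + 6 = 11
Successor of A2 is M. ES(M) = max(sum(A), sum(B)) = max(11, 19) = 19
Free float = ES(successor) - EF(current) = 19 - 11 = 8

8


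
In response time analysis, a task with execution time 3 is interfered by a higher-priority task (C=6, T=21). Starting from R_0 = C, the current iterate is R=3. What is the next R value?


R_next = C + ceil(R_prev / T_hp) * C_hp
ceil(3 / 21) = ceil(0.1429) = 1
Interference = 1 * 6 = 6
R_next = 3 + 6 = 9

9


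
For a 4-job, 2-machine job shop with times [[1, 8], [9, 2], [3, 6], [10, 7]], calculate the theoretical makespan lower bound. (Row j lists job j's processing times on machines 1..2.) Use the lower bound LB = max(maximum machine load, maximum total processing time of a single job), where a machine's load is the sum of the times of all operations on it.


Machine loads:
  Machine 1: 1 + 9 + 3 + 10 = 23
  Machine 2: 8 + 2 + 6 + 7 = 23
Max machine load = 23
Job totals:
  Job 1: 9
  Job 2: 11
  Job 3: 9
  Job 4: 17
Max job total = 17
Lower bound = max(23, 17) = 23

23


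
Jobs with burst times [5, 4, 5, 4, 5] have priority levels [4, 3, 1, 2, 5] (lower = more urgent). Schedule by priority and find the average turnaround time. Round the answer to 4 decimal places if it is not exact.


Sort by priority (ascending = highest first):
Order: [(1, 5), (2, 4), (3, 4), (4, 5), (5, 5)]
Completion times:
  Priority 1, burst=5, C=5
  Priority 2, burst=4, C=9
  Priority 3, burst=4, C=13
  Priority 4, burst=5, C=18
  Priority 5, burst=5, C=23
Average turnaround = 68/5 = 13.6

13.6


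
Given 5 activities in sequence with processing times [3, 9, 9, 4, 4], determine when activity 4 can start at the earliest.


Activity 4 starts after activities 1 through 3 complete.
Predecessor durations: [3, 9, 9]
ES = 3 + 9 + 9 = 21

21


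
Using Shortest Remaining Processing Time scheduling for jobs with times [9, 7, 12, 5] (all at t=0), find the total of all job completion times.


Since all jobs arrive at t=0, SRPT equals SPT ordering.
SPT order: [5, 7, 9, 12]
Completion times:
  Job 1: p=5, C=5
  Job 2: p=7, C=12
  Job 3: p=9, C=21
  Job 4: p=12, C=33
Total completion time = 5 + 12 + 21 + 33 = 71

71


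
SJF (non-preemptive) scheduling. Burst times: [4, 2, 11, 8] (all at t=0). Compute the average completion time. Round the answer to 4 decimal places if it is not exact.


SJF order (ascending): [2, 4, 8, 11]
Completion times:
  Job 1: burst=2, C=2
  Job 2: burst=4, C=6
  Job 3: burst=8, C=14
  Job 4: burst=11, C=25
Average completion = 47/4 = 11.75

11.75


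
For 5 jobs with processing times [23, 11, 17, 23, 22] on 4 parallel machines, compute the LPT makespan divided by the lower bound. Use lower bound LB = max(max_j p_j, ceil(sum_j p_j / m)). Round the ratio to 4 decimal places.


LPT order: [23, 23, 22, 17, 11]
Machine loads after assignment: [23, 23, 22, 28]
LPT makespan = 28
Lower bound = max(max_job, ceil(total/4)) = max(23, 24) = 24
Ratio = 28 / 24 = 1.1667

1.1667


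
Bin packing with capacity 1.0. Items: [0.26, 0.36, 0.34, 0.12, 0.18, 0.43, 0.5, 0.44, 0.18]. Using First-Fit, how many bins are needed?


Place items sequentially using First-Fit:
  Item 0.26 -> new Bin 1
  Item 0.36 -> Bin 1 (now 0.62)
  Item 0.34 -> Bin 1 (now 0.96)
  Item 0.12 -> new Bin 2
  Item 0.18 -> Bin 2 (now 0.3)
  Item 0.43 -> Bin 2 (now 0.73)
  Item 0.5 -> new Bin 3
  Item 0.44 -> Bin 3 (now 0.94)
  Item 0.18 -> Bin 2 (now 0.91)
Total bins used = 3

3


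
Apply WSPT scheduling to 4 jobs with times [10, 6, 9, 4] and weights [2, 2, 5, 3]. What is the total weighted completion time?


Compute p/w ratios and sort ascending (WSPT): [(4, 3), (9, 5), (6, 2), (10, 2)]
Compute weighted completion times:
  Job (p=4,w=3): C=4, w*C=3*4=12
  Job (p=9,w=5): C=13, w*C=5*13=65
  Job (p=6,w=2): C=19, w*C=2*19=38
  Job (p=10,w=2): C=29, w*C=2*29=58
Total weighted completion time = 173

173


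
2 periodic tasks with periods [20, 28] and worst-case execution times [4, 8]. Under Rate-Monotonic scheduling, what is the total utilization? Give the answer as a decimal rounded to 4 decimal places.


Compute individual utilizations (exact fractions):
  Task 1: C/T = 4/20 = 1/5 (approx. 0.2)
  Task 2: C/T = 8/28 = 2/7 (approx. 0.2857)
Total utilization U = 1/5 + 2/7 = 17/35
Rounded to 4 decimal places: U = 0.4857
RM (Liu & Layland) bound for 2 tasks = 0.828427; compare with U = 17/35 (approx. 0.485714)
U <= bound, so schedulable by RM sufficient condition.

0.4857


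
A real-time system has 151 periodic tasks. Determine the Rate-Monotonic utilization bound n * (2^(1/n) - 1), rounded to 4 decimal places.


Compute 2^(1/151) = 1.0046009306
Subtract 1: 1.0046009306 - 1 = 0.0046009306
Multiply by n: 151 * 0.0046009306 = 0.6947405206
Round to 4 dp: 0.6947

0.6947


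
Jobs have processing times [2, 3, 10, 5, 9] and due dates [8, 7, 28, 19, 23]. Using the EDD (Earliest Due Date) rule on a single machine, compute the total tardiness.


Sort by due date (EDD order): [(3, 7), (2, 8), (5, 19), (9, 23), (10, 28)]
Compute completion times and tardiness:
  Job 1: p=3, d=7, C=3, tardiness=max(0,3-7)=0
  Job 2: p=2, d=8, C=5, tardiness=max(0,5-8)=0
  Job 3: p=5, d=19, C=10, tardiness=max(0,10-19)=0
  Job 4: p=9, d=23, C=19, tardiness=max(0,19-23)=0
  Job 5: p=10, d=28, C=29, tardiness=max(0,29-28)=1
Total tardiness = 1

1


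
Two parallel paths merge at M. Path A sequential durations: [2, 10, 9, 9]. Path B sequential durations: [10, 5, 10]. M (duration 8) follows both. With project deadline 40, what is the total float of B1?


Forward pass: ES(B1) = sum of predecessors on chain B = 0
EF = ES + duration = 0 + 10 = 10
Backward pass: LF(M) = deadline = 40; LS(M) = 40 - 8 = 32
LF(B1) = LS(M) - sum(successors on chain B) = 32 - 15 = 17
LS = LF - duration = 17 - 10 = 7
Total float = LS - ES = 7 - 0 = 7

7


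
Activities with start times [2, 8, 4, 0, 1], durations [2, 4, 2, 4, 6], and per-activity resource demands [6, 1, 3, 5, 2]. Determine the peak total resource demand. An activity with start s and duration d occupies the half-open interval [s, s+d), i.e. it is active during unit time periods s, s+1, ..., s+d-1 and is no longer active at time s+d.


Each activity i is active on [start_i, start_i + duration_i).
Compute total resource usage per time slot:
  t=0: active resources = [5], total = 5
  t=1: active resources = [5, 2], total = 7
  t=2: active resources = [6, 5, 2], total = 13
  t=3: active resources = [6, 5, 2], total = 13
  t=4: active resources = [3, 2], total = 5
  t=5: active resources = [3, 2], total = 5
  t=6: active resources = [2], total = 2
  t=7: active resources = [], total = 0
  t=8: active resources = [1], total = 1
  t=9: active resources = [1], total = 1
  t=10: active resources = [1], total = 1
  t=11: active resources = [1], total = 1
Peak resource demand = 13

13


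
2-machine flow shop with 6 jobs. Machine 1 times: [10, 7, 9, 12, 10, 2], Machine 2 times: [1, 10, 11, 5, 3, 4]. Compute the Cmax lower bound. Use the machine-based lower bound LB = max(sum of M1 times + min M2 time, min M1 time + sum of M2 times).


LB1 = sum(M1 times) + min(M2 times) = 50 + 1 = 51
LB2 = min(M1 times) + sum(M2 times) = 2 + 34 = 36
Lower bound = max(LB1, LB2) = max(51, 36) = 51

51


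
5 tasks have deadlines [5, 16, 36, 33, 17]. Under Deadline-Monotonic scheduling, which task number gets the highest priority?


Sort tasks by relative deadline (ascending):
  Task 1: deadline = 5
  Task 2: deadline = 16
  Task 5: deadline = 17
  Task 4: deadline = 33
  Task 3: deadline = 36
Priority order (highest first): [1, 2, 5, 4, 3]
Highest priority task = 1

1


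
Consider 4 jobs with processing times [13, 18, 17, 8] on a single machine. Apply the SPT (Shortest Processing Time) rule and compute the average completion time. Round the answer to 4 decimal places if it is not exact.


Sort jobs by processing time (SPT order): [8, 13, 17, 18]
Compute completion times sequentially:
  Job 1: processing = 8, completes at 8
  Job 2: processing = 13, completes at 21
  Job 3: processing = 17, completes at 38
  Job 4: processing = 18, completes at 56
Sum of completion times = 123
Average completion time = 123/4 = 30.75

30.75


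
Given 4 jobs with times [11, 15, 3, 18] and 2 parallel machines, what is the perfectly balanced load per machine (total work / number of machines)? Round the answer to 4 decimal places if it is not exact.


Total processing time = 11 + 15 + 3 + 18 = 47
Number of machines = 2
Ideal balanced load = 47 / 2 = 23.5

23.5


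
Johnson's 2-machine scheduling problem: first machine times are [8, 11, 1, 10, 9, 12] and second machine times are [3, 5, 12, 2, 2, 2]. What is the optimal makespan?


Apply Johnson's rule:
  Group 1 (a <= b): [(3, 1, 12)]
  Group 2 (a > b): [(2, 11, 5), (1, 8, 3), (4, 10, 2), (5, 9, 2), (6, 12, 2)]
Optimal job order: [3, 2, 1, 4, 5, 6]
Schedule:
  Job 3: M1 done at 1, M2 done at 13
  Job 2: M1 done at 12, M2 done at 18
  Job 1: M1 done at 20, M2 done at 23
  Job 4: M1 done at 30, M2 done at 32
  Job 5: M1 done at 39, M2 done at 41
  Job 6: M1 done at 51, M2 done at 53
Makespan = 53

53


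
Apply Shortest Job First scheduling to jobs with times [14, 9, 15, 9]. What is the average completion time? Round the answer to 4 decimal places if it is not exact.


SJF order (ascending): [9, 9, 14, 15]
Completion times:
  Job 1: burst=9, C=9
  Job 2: burst=9, C=18
  Job 3: burst=14, C=32
  Job 4: burst=15, C=47
Average completion = 106/4 = 26.5

26.5


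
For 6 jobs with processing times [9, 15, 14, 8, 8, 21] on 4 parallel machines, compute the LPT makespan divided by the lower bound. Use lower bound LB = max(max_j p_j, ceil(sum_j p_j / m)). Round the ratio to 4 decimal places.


LPT order: [21, 15, 14, 9, 8, 8]
Machine loads after assignment: [21, 15, 22, 17]
LPT makespan = 22
Lower bound = max(max_job, ceil(total/4)) = max(21, 19) = 21
Ratio = 22 / 21 = 1.0476

1.0476


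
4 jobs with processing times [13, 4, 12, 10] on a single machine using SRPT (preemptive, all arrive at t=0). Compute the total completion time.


Since all jobs arrive at t=0, SRPT equals SPT ordering.
SPT order: [4, 10, 12, 13]
Completion times:
  Job 1: p=4, C=4
  Job 2: p=10, C=14
  Job 3: p=12, C=26
  Job 4: p=13, C=39
Total completion time = 4 + 14 + 26 + 39 = 83

83


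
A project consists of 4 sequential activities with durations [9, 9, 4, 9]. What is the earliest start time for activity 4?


Activity 4 starts after activities 1 through 3 complete.
Predecessor durations: [9, 9, 4]
ES = 9 + 9 + 4 = 22

22


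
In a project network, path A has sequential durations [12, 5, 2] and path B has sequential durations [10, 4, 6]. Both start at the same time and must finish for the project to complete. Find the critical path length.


Path A total = 12 + 5 + 2 = 19
Path B total = 10 + 4 + 6 = 20
Critical path = longest path = max(19, 20) = 20

20


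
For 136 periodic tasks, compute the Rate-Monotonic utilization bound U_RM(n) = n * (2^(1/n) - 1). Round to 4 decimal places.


Compute 2^(1/136) = 1.0051096806
Subtract 1: 1.0051096806 - 1 = 0.0051096806
Multiply by n: 136 * 0.0051096806 = 0.6949165616
Round to 4 dp: 0.6949

0.6949


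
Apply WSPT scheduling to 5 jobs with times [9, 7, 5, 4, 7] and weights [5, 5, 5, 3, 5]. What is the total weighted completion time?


Compute p/w ratios and sort ascending (WSPT): [(5, 5), (4, 3), (7, 5), (7, 5), (9, 5)]
Compute weighted completion times:
  Job (p=5,w=5): C=5, w*C=5*5=25
  Job (p=4,w=3): C=9, w*C=3*9=27
  Job (p=7,w=5): C=16, w*C=5*16=80
  Job (p=7,w=5): C=23, w*C=5*23=115
  Job (p=9,w=5): C=32, w*C=5*32=160
Total weighted completion time = 407

407


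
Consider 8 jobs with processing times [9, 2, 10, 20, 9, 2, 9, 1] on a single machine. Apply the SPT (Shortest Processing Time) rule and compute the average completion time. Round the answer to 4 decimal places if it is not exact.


Sort jobs by processing time (SPT order): [1, 2, 2, 9, 9, 9, 10, 20]
Compute completion times sequentially:
  Job 1: processing = 1, completes at 1
  Job 2: processing = 2, completes at 3
  Job 3: processing = 2, completes at 5
  Job 4: processing = 9, completes at 14
  Job 5: processing = 9, completes at 23
  Job 6: processing = 9, completes at 32
  Job 7: processing = 10, completes at 42
  Job 8: processing = 20, completes at 62
Sum of completion times = 182
Average completion time = 182/8 = 22.75

22.75


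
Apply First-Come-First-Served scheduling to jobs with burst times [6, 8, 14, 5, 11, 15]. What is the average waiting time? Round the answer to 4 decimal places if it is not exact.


FCFS order (as given): [6, 8, 14, 5, 11, 15]
Waiting times:
  Job 1: wait = 0
  Job 2: wait = 6
  Job 3: wait = 14
  Job 4: wait = 28
  Job 5: wait = 33
  Job 6: wait = 44
Sum of waiting times = 125
Average waiting time = 125/6 = 20.8333

20.8333


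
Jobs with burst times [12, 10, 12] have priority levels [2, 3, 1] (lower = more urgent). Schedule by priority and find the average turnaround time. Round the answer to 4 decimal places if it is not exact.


Sort by priority (ascending = highest first):
Order: [(1, 12), (2, 12), (3, 10)]
Completion times:
  Priority 1, burst=12, C=12
  Priority 2, burst=12, C=24
  Priority 3, burst=10, C=34
Average turnaround = 70/3 = 23.3333

23.3333


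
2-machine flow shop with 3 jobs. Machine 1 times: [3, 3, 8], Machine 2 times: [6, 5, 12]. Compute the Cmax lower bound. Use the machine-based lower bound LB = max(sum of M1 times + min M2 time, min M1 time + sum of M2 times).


LB1 = sum(M1 times) + min(M2 times) = 14 + 5 = 19
LB2 = min(M1 times) + sum(M2 times) = 3 + 23 = 26
Lower bound = max(LB1, LB2) = max(19, 26) = 26

26


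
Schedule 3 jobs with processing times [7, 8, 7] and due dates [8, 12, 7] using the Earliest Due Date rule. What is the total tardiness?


Sort by due date (EDD order): [(7, 7), (7, 8), (8, 12)]
Compute completion times and tardiness:
  Job 1: p=7, d=7, C=7, tardiness=max(0,7-7)=0
  Job 2: p=7, d=8, C=14, tardiness=max(0,14-8)=6
  Job 3: p=8, d=12, C=22, tardiness=max(0,22-12)=10
Total tardiness = 16

16


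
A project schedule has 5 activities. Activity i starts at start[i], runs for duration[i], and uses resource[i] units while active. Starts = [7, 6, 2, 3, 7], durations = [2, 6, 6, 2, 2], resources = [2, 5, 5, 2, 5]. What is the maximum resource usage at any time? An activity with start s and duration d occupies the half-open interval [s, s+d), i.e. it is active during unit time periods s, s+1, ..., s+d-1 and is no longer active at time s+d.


Each activity i is active on [start_i, start_i + duration_i).
Compute total resource usage per time slot:
  t=0: active resources = [], total = 0
  t=1: active resources = [], total = 0
  t=2: active resources = [5], total = 5
  t=3: active resources = [5, 2], total = 7
  t=4: active resources = [5, 2], total = 7
  t=5: active resources = [5], total = 5
  t=6: active resources = [5, 5], total = 10
  t=7: active resources = [2, 5, 5, 5], total = 17
  t=8: active resources = [2, 5, 5], total = 12
  t=9: active resources = [5], total = 5
  t=10: active resources = [5], total = 5
  t=11: active resources = [5], total = 5
Peak resource demand = 17

17


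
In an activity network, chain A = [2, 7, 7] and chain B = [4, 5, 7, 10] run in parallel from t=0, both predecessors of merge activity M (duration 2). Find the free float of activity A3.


ES(A3) = sum of predecessors on chain A = 9
EF(A3) = ES + duration = 9 + 7 = 16
Successor of A3 is M. ES(M) = max(sum(A), sum(B)) = max(16, 26) = 26
Free float = ES(successor) - EF(current) = 26 - 16 = 10

10


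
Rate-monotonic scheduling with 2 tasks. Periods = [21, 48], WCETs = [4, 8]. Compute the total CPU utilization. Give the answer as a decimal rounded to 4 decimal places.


Compute individual utilizations (exact fractions):
  Task 1: C/T = 4/21 (approx. 0.1905)
  Task 2: C/T = 8/48 = 1/6 (approx. 0.1667)
Total utilization U = 4/21 + 1/6 = 5/14
Rounded to 4 decimal places: U = 0.3571
RM (Liu & Layland) bound for 2 tasks = 0.828427; compare with U = 5/14 (approx. 0.357143)
U <= bound, so schedulable by RM sufficient condition.

0.3571


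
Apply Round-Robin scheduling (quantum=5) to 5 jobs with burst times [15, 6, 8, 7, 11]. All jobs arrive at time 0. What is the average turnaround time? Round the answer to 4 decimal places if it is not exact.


Time quantum = 5
Execution trace:
  J1 runs 5 units, time = 5
  J2 runs 5 units, time = 10
  J3 runs 5 units, time = 15
  J4 runs 5 units, time = 20
  J5 runs 5 units, time = 25
  J1 runs 5 units, time = 30
  J2 runs 1 units, time = 31
  J3 runs 3 units, time = 34
  J4 runs 2 units, time = 36
  J5 runs 5 units, time = 41
  J1 runs 5 units, time = 46
  J5 runs 1 units, time = 47
Finish times: [46, 31, 34, 36, 47]
Average turnaround = 194/5 = 38.8

38.8


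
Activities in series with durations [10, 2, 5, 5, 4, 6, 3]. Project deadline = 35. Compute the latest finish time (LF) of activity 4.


LF(activity 4) = deadline - sum of successor durations
Successors: activities 5 through 7 with durations [4, 6, 3]
Sum of successor durations = 13
LF = 35 - 13 = 22

22


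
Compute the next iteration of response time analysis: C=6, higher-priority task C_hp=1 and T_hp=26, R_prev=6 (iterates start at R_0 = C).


R_next = C + ceil(R_prev / T_hp) * C_hp
ceil(6 / 26) = ceil(0.2308) = 1
Interference = 1 * 1 = 1
R_next = 6 + 1 = 7

7


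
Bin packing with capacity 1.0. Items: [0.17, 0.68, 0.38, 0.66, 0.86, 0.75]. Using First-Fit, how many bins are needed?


Place items sequentially using First-Fit:
  Item 0.17 -> new Bin 1
  Item 0.68 -> Bin 1 (now 0.85)
  Item 0.38 -> new Bin 2
  Item 0.66 -> new Bin 3
  Item 0.86 -> new Bin 4
  Item 0.75 -> new Bin 5
Total bins used = 5

5


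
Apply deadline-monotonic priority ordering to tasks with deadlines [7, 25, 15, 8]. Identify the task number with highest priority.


Sort tasks by relative deadline (ascending):
  Task 1: deadline = 7
  Task 4: deadline = 8
  Task 3: deadline = 15
  Task 2: deadline = 25
Priority order (highest first): [1, 4, 3, 2]
Highest priority task = 1

1


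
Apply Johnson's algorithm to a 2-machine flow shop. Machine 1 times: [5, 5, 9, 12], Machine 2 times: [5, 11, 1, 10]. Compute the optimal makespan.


Apply Johnson's rule:
  Group 1 (a <= b): [(1, 5, 5), (2, 5, 11)]
  Group 2 (a > b): [(4, 12, 10), (3, 9, 1)]
Optimal job order: [1, 2, 4, 3]
Schedule:
  Job 1: M1 done at 5, M2 done at 10
  Job 2: M1 done at 10, M2 done at 21
  Job 4: M1 done at 22, M2 done at 32
  Job 3: M1 done at 31, M2 done at 33
Makespan = 33

33


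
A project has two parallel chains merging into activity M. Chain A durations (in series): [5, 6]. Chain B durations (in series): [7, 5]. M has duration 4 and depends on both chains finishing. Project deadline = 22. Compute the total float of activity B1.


Forward pass: ES(B1) = sum of predecessors on chain B = 0
EF = ES + duration = 0 + 7 = 7
Backward pass: LF(M) = deadline = 22; LS(M) = 22 - 4 = 18
LF(B1) = LS(M) - sum(successors on chain B) = 18 - 5 = 13
LS = LF - duration = 13 - 7 = 6
Total float = LS - ES = 6 - 0 = 6

6


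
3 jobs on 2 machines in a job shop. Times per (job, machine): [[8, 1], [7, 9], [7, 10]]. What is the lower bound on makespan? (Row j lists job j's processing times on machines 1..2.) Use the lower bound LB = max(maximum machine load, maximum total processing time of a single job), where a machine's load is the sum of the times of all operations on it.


Machine loads:
  Machine 1: 8 + 7 + 7 = 22
  Machine 2: 1 + 9 + 10 = 20
Max machine load = 22
Job totals:
  Job 1: 9
  Job 2: 16
  Job 3: 17
Max job total = 17
Lower bound = max(22, 17) = 22

22


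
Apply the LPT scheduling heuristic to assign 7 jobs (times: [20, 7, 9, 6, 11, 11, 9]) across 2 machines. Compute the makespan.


Sort jobs in decreasing order (LPT): [20, 11, 11, 9, 9, 7, 6]
Assign each job to the least loaded machine:
  Machine 1: jobs [20, 9, 7], load = 36
  Machine 2: jobs [11, 11, 9, 6], load = 37
Makespan = max load = 37

37


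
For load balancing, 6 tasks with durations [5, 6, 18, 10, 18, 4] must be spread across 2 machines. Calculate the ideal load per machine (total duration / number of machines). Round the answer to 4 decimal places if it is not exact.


Total processing time = 5 + 6 + 18 + 10 + 18 + 4 = 61
Number of machines = 2
Ideal balanced load = 61 / 2 = 30.5

30.5


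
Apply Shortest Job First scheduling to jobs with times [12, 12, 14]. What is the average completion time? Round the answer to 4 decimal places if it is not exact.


SJF order (ascending): [12, 12, 14]
Completion times:
  Job 1: burst=12, C=12
  Job 2: burst=12, C=24
  Job 3: burst=14, C=38
Average completion = 74/3 = 24.6667

24.6667


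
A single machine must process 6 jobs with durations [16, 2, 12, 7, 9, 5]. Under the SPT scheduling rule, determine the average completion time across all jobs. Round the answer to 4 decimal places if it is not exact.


Sort jobs by processing time (SPT order): [2, 5, 7, 9, 12, 16]
Compute completion times sequentially:
  Job 1: processing = 2, completes at 2
  Job 2: processing = 5, completes at 7
  Job 3: processing = 7, completes at 14
  Job 4: processing = 9, completes at 23
  Job 5: processing = 12, completes at 35
  Job 6: processing = 16, completes at 51
Sum of completion times = 132
Average completion time = 132/6 = 22.0

22.0
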